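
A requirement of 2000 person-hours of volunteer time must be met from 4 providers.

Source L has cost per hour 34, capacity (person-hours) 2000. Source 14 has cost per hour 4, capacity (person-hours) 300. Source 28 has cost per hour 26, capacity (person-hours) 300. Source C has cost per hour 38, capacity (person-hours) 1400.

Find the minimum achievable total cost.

56600

Use providers in increasing cost order.
Take 300 from Source 14 at 4 → need 1700 more.
Source 28 (26): use full 300 → 1400 person-hours to go.
Source L (34): take the remaining 1400 → done.
Source C: unused.
Cost = 300×4 + 300×26 + 1400×34 = 56600.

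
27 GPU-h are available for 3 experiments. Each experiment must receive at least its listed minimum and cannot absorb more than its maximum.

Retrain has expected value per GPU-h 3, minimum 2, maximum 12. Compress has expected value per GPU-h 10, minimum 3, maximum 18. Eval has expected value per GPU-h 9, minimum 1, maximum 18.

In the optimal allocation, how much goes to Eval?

Meeting every minimum uses 2+3+1 = 6 GPU-h, leaving 21.
Highest expected value per GPU-h first: Compress 10 > Eval 9 > Retrain 3.
Compress: +15 to 18 (cap) ; 6 left.
Eval has room for 17 more but only 6 remain, so it gets 7.

7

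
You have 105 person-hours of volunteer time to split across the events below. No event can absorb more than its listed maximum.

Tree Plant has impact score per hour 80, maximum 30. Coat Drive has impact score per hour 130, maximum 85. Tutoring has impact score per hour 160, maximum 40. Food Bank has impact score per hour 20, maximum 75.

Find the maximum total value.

14850

Rank by impact score per hour: Tutoring 160 > Coat Drive 130 > Tree Plant 80 > Food Bank 20.
Tutoring: +40 to 40 (cap) → 65 left.
Coat Drive has room for 85 but only 65 remain, so it gets 65.
Total = 130×65 + 160×40 = 14850.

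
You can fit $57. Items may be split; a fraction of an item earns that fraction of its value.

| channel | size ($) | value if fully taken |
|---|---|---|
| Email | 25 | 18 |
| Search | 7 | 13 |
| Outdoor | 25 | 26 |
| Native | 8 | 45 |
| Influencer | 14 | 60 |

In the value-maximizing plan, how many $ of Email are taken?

3

Sort by value density: Native 45/8≈5.62, Influencer 60/14≈4.29, Search 13/7≈1.86, Outdoor 26/25≈1.04, Email 18/25≈0.72.
Take all of Native (8 $, value 45) → 49 $ left.
Take all of Influencer (14 $, value 60) → 35 $ left.
Take all of Search (7 $, value 13) → 28 $ left.
All 25 $ of Outdoor fit (value 26) → 3 remain.
Only 3 $ remain; take 3/25 of Email for value 18×3/25 = 2.16.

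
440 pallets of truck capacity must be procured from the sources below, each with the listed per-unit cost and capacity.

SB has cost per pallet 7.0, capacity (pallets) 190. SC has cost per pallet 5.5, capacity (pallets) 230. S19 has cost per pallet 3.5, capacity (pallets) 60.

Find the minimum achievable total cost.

2525

Use sources in increasing cost order.
S19 at 3.5: take all 60 pallets → 380 still needed.
SC at 5.5: take all 230 pallets → 150 still needed.
SB (7.0): take the remaining 150 → done.
Cost = 60×3.5 + 230×5.5 + 150×7.0 = 2525.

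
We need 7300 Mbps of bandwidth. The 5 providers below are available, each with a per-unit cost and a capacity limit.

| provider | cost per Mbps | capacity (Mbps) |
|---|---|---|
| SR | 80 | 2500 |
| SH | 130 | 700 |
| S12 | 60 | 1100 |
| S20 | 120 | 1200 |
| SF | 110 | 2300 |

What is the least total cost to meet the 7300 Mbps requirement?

Use providers in increasing cost order.
Take 1100 from S12 at 60 ; need 6200 more.
Take 2500 from SR at 80 ; need 3700 more.
Take 2300 from SF at 110 ; need 1400 more.
Take 1200 from S20 at 120 ; need 200 more.
SH (130): take the remaining 200 ; done.
Cost = 1100×60 + 2500×80 + 2300×110 + 1200×120 + 200×130 = 689000.

689000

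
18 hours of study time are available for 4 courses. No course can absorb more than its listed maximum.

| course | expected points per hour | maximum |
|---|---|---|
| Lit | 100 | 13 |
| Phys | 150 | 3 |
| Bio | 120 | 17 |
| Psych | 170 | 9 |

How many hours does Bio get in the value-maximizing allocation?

6

Order the courses by expected points per hour: Psych 170 > Phys 150 > Bio 120 > Lit 100.
Psych: +9 to 9 (cap) — 9 left.
Give Phys 3 to hit its cap of 3 — 6 left.
Bio: +6 (room for 17) → 6. Pool exhausted.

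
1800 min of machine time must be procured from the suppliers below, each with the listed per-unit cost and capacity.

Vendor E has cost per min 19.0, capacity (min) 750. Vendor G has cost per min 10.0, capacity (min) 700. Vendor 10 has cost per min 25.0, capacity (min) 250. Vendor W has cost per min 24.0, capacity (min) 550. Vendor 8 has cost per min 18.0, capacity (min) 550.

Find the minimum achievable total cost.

27350

Use suppliers in increasing cost order.
Take 700 from Vendor G at 10.0 — need 1100 more.
Vendor 8 at 18.0: take all 550 min — 550 still needed.
Take 550 from Vendor E at 19.0 to finish.
Vendor W, Vendor 10: unused.
Cost = 700×10.0 + 550×18.0 + 550×19.0 = 27350.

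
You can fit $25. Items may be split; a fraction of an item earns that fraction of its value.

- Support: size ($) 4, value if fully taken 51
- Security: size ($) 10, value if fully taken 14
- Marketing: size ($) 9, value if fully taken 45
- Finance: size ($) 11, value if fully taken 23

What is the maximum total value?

120.4

Best value per unit of size first: Support 51/4≈12.8, Marketing 45/9≈5, Finance 23/11≈2.09, Security 14/10≈1.4.
Take all of Support (4 $, value 51) → 21 $ left.
All 9 $ of Marketing fit (value 45) → 12 remain.
All 11 $ of Finance fit (value 23) → 1 remain.
Only 1 $ remain; take 1/10 of Security for value 14×1/10 = 1.4.
Total value = 120.4.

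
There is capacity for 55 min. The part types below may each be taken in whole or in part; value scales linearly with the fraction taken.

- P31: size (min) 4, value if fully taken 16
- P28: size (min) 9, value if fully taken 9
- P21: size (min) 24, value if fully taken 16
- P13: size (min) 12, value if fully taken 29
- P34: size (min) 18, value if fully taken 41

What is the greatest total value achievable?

Sort by value density: P31 16/4≈4, P13 29/12≈2.42, P34 41/18≈2.28, P28 9/9≈1, P21 16/24≈0.667.
All 4 min of P31 fit (value 16) — 51 remain.
All 12 min of P13 fit (value 29) — 39 remain.
P34: take in full, 18 min for value 41 — 21 left.
P28: take in full, 9 min for value 9 — 12 left.
Only 12 min remain; take 12/24 of P21 for value 16×12/24 = 8.
Total value = 103.

103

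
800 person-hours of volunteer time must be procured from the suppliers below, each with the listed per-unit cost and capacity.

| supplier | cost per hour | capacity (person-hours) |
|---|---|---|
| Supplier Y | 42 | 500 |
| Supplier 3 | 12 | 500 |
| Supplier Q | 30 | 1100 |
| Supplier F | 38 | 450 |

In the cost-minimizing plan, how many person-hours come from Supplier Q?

300

Fill from the cheapest supplier first.
Take 500 from Supplier 3 at 12 — need 300 more.
Supplier Q at 30: take 300 of its 1100 — requirement met.
Supplier F, Supplier Y: unused.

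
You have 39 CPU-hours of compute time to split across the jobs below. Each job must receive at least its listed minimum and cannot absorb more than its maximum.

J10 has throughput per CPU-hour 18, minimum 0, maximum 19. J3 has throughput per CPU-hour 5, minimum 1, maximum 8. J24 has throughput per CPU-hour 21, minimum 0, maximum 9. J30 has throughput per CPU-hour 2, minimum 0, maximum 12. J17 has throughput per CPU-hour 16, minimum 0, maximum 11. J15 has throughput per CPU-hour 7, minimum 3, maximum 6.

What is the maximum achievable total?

669

Meeting every minimum uses 0+1+0+0+0+3 = 4 CPU-hours, leaving 35.
Order the jobs by throughput per CPU-hour: J24 21 > J10 18 > J17 16 > J15 7 > J3 5 > J30 2.
J24: +9 to 9 (cap) → 26 left.
J10: +19 to 19 (cap) → 7 left.
J17: +7 (room for 11) → 7. Pool exhausted.
Total = 18×19 + 5×1 + 21×9 + 16×7 + 7×3 = 669.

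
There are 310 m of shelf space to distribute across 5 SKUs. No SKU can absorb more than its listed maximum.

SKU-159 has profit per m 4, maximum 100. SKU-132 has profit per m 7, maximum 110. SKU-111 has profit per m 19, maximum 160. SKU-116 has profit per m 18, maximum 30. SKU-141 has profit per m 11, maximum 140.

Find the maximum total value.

4900

Rank by profit per m: SKU-111 19 > SKU-116 18 > SKU-141 11 > SKU-132 7 > SKU-159 4.
SKU-111: +160 to 160 (cap) → 150 left.
Give SKU-116 30 to hit its cap of 30 → 120 left.
SKU-141: +120 (room for 140) → 120. Pool exhausted.
Total = 19×160 + 18×30 + 11×120 = 4900.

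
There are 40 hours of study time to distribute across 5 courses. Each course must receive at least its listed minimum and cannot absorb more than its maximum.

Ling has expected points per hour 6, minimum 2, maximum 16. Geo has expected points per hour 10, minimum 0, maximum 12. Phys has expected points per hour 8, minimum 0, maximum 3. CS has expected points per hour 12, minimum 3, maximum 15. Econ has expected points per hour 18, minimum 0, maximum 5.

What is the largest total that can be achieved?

444

Meeting every minimum uses 2+0+0+3+0 = 5 hours, leaving 35.
Order the courses by expected points per hour: Econ 18 > CS 12 > Geo 10 > Phys 8 > Ling 6.
Give Econ 5 more to hit its cap of 5 → 30 left.
CS: +12 to 15 (cap) → 18 left.
Geo: +12 to 12 (cap) → 6 left.
Phys takes 3 more to reach its cap of 3 → 3 left.
Ling has room for 14 more but only 3 remain, so it gets 5.
Total = 6×5 + 10×12 + 8×3 + 12×15 + 18×5 = 444.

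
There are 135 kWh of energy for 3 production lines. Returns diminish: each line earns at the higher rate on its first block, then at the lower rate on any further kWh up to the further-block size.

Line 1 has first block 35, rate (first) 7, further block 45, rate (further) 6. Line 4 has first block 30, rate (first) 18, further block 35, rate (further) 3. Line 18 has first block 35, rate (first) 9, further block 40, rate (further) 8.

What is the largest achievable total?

1385

Rank every tier by rate: Line 4/T1 18 > Line 18/T1 9 > Line 18/T2 8 > Line 1/T1 7 > Line 1/T2 6 > Line 4/T2 3.
Fill Line 4 T1 block (30 at 18) ; 105 left.
Fill Line 18 T1 block (35 at 9) ; 70 left.
Line 18 T2 at 8: fill all 40 ; 30 left.
Line 1 T1 at 7: only 30 left, fill 30.
Total = 18×30 + 9×35 + 8×40 + 7×30 = 1385.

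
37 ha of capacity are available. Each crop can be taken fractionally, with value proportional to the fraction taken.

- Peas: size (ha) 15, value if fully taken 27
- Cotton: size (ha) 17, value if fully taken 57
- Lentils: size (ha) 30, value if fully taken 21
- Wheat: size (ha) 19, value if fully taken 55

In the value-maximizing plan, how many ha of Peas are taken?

1

Best value per unit of size first: Cotton 57/17≈3.35, Wheat 55/19≈2.89, Peas 27/15≈1.8, Lentils 21/30≈0.7.
Cotton: take in full, 17 ha for value 57 → 20 left.
Wheat: take in full, 19 ha for value 55 → 1 left.
Fill the last 1 ha with part of Peas: 1/15 of it earns 1.8.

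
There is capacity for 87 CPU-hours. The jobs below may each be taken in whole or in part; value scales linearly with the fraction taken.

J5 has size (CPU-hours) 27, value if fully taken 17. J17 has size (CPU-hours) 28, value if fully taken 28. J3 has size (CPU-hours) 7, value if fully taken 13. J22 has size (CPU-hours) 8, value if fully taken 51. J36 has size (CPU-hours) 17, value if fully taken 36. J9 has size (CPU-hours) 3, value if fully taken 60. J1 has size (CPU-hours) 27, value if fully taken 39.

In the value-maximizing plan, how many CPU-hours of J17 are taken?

25

Best value per unit of size first: J9 60/3≈20, J22 51/8≈6.38, J36 36/17≈2.12, J3 13/7≈1.86, J1 39/27≈1.44, J17 28/28≈1, J5 17/27≈0.63.
All 3 CPU-hours of J9 fit (value 60) → 84 remain.
J22: take in full, 8 CPU-hours for value 51 → 76 left.
Take all of J36 (17 CPU-hours, value 36) → 59 CPU-hours left.
Take all of J3 (7 CPU-hours, value 13) → 52 CPU-hours left.
Take all of J1 (27 CPU-hours, value 39) → 25 CPU-hours left.
25 CPU-hours left: a 25/28 share of J17 gives 28×25/28 = 25.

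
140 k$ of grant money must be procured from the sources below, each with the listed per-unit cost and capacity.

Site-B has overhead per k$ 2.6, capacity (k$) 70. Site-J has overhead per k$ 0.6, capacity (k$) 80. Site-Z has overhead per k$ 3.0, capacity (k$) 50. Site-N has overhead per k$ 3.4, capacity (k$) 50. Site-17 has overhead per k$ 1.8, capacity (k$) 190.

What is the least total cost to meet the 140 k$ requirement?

Use sources in increasing cost order.
Site-J (0.6): use full 80 → 60 k$ to go.
Site-17 at 1.8: take 60 of its 190 → requirement met.
Site-B, Site-Z, Site-N: unused.
Cost = 80×0.6 + 60×1.8 = 156.

156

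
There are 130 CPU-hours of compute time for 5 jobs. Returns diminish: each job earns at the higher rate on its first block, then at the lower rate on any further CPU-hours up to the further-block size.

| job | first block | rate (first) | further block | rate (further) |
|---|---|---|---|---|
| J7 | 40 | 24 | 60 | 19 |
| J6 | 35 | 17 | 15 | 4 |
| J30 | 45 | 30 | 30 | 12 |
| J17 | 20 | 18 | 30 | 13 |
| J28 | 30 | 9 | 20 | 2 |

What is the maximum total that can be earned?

Order all 10 blocks by rate: J30/T1 30 > J7/T1 24 > J7/T2 19 > J17/T1 18 > J6/T1 17 > J17/T2 13 > J30/T2 12 > J28/T1 9 > J6/T2 4 > J28/T2 2.
J30/T1 (30): +45 → 85 left.
J7/T1 (24): +40 → 45 left.
J7 T2 at 19: only 45 left, fill 45.
Total = 30×45 + 24×40 + 19×45 = 3165.

3165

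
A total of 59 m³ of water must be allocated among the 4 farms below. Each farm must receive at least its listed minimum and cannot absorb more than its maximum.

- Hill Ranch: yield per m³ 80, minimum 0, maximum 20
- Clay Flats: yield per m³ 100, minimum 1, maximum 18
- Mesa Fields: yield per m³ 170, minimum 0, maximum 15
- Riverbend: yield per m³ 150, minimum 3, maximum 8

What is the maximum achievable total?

6990

Meeting every minimum uses 0+1+0+3 = 4 m³, leaving 55.
Rank by yield per m³: Mesa Fields 170 > Riverbend 150 > Clay Flats 100 > Hill Ranch 80.
Mesa Fields takes 15 more to reach its cap of 15 → 40 left.
Riverbend: +5 to 8 (cap) → 35 left.
Clay Flats takes 17 more to reach its cap of 18 → 18 left.
Only 18 left; Hill Ranch takes them to reach 18.
Total = 80×18 + 100×18 + 170×15 + 150×8 = 6990.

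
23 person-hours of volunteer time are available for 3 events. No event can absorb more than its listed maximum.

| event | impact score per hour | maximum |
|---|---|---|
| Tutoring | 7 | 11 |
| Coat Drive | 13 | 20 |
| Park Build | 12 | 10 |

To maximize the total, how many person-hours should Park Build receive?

Order the events by impact score per hour: Coat Drive 13 > Park Build 12 > Tutoring 7.
Coat Drive: +20 to 20 (cap) ; 3 left.
Park Build: +3 (room for 10) → 3. Pool exhausted.

3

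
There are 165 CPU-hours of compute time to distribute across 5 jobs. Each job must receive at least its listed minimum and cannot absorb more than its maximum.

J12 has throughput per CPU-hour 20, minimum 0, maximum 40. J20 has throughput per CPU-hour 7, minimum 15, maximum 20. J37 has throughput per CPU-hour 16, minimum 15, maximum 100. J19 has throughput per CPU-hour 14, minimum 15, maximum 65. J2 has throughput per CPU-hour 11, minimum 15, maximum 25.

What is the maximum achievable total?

2560

Meeting every minimum uses 0+15+15+15+15 = 60 CPU-hours, leaving 105.
Order the jobs by throughput per CPU-hour: J12 20 > J37 16 > J19 14 > J2 11 > J20 7.
J12: +40 to 40 (cap) — 65 left.
J37 has room for 85 more but only 65 remain, so it gets 80.
Total = 20×40 + 7×15 + 16×80 + 14×15 + 11×15 = 2560.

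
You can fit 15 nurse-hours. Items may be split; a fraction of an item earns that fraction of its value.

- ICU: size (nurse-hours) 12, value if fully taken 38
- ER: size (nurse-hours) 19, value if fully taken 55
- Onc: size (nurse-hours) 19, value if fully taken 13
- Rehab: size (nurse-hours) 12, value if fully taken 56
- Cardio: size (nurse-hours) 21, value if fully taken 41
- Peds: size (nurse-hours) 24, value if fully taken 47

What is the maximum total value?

Rank by value-to-size ratio: Rehab 56/12≈4.67, ICU 38/12≈3.17, ER 55/19≈2.89, Peds 47/24≈1.96, Cardio 41/21≈1.95, Onc 13/19≈0.684.
Take all of Rehab (12 nurse-hours, value 56) — 3 nurse-hours left.
Fill the last 3 nurse-hours with part of ICU: 3/12 of it earns 9.5.
Total value = 65.5.

65.5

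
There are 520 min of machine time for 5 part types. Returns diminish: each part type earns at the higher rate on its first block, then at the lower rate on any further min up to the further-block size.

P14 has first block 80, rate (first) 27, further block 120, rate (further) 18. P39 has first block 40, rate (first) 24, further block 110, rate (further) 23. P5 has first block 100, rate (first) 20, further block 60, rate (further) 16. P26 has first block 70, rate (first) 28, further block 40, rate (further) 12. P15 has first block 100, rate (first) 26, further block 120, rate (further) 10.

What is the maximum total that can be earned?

Rank every tier by rate: P26/first 28 > P14/first 27 > P15/first 26 > P39/first 24 > P39/second 23 > P5/first 20 > P14/second 18 > P5/second 16 > P26/second 12 > P15/second 10.
Fill P26 first block (70 at 28) ; 450 left.
P14 first at 27: fill all 80 ; 370 left.
P15/first (26): +100 ; 270 left.
Fill P39 first block (40 at 24) ; 230 left.
Fill P39 second block (110 at 23) ; 120 left.
P5/first (20): +100 ; 20 left.
20 remain; put them into P14 second at 18.
Total = 28×70 + 27×80 + 26×100 + 24×40 + 23×110 + 20×100 + 18×20 = 12570.

12570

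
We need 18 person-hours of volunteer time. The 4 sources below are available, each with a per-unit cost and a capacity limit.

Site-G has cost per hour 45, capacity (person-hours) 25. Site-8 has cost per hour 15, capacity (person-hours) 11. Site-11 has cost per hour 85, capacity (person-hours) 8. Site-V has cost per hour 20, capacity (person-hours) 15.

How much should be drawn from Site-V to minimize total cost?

7

Fill from the cheapest source first.
Take 11 from Site-8 at 15 → need 7 more.
Site-V (20): take the remaining 7 → done.
Site-G, Site-11: unused.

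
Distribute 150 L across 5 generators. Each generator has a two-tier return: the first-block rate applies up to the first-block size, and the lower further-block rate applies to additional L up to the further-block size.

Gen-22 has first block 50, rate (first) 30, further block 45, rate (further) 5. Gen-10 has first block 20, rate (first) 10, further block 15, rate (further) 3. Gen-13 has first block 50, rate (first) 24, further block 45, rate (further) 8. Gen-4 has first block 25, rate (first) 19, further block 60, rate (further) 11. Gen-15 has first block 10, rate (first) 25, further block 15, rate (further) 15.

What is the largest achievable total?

Order all 10 blocks by rate: Gen-22/T1 30 > Gen-15/T1 25 > Gen-13/T1 24 > Gen-4/T1 19 > Gen-15/T2 15 > Gen-4/T2 11 > Gen-10/T1 10 > Gen-13/T2 8 > Gen-22/T2 5 > Gen-10/T2 3.
Fill Gen-22 T1 block (50 at 30) → 100 left.
Gen-15 T1 at 25: fill all 10 → 90 left.
Fill Gen-13 T1 block (50 at 24) → 40 left.
Gen-4 T1 at 19: fill all 25 → 15 left.
Gen-15/T2 (15): +15 → 0 left.
Total = 30×50 + 25×10 + 24×50 + 19×25 + 15×15 = 3650.

3650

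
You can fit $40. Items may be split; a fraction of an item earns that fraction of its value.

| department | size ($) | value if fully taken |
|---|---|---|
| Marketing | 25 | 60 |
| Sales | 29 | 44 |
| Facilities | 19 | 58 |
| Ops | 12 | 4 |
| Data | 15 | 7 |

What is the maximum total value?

108.4

Rank by value-to-size ratio: Facilities 58/19≈3.05, Marketing 60/25≈2.4, Sales 44/29≈1.52, Data 7/15≈0.467, Ops 4/12≈0.333.
All 19 $ of Facilities fit (value 58) ; 21 remain.
Only 21 $ remain; take 21/25 of Marketing for value 60×21/25 = 50.4.
Total value = 108.4.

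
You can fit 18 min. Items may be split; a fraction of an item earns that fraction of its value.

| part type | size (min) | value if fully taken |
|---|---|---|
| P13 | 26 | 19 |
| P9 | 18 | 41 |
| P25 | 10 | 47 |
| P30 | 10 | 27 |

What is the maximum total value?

Rank by value-to-size ratio: P25 47/10≈4.7, P30 27/10≈2.7, P9 41/18≈2.28, P13 19/26≈0.731.
P25: take in full, 10 min for value 47 — 8 left.
8 min left: a 8/10 share of P30 gives 27×8/10 = 21.6.
Total value = 68.6.

68.6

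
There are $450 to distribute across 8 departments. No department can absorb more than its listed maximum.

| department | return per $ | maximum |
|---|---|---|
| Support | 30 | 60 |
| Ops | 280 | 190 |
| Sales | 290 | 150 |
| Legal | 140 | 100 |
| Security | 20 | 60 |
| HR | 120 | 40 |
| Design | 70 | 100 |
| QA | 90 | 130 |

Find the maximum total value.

Rank by return per $: Sales 290 > Ops 280 > Legal 140 > HR 120 > QA 90 > Design 70 > Support 30 > Security 20.
Sales takes 150 to reach its cap of 150 — 300 left.
Ops: +190 to 190 (cap) — 110 left.
Legal: +100 to 100 (cap) — 10 left.
HR has room for 40 but only 10 remain, so it gets 10.
Total = 280×190 + 290×150 + 140×100 + 120×10 = 111900.

111900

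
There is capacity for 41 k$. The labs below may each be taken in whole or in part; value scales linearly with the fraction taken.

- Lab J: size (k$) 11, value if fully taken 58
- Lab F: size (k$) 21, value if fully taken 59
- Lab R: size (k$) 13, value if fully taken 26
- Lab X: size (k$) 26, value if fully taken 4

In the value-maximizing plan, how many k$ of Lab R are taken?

Rank by value-to-size ratio: Lab J 58/11≈5.27, Lab F 59/21≈2.81, Lab R 26/13≈2, Lab X 4/26≈0.154.
All 11 k$ of Lab J fit (value 58) → 30 remain.
All 21 k$ of Lab F fit (value 59) → 9 remain.
Only 9 k$ remain; take 9/13 of Lab R for value 26×9/13 = 18.

9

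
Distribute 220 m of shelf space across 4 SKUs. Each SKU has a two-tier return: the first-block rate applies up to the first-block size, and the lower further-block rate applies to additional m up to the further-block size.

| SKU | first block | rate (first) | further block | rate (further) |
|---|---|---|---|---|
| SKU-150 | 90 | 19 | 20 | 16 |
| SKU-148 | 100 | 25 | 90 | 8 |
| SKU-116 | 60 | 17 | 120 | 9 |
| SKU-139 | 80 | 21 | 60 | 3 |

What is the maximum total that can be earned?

4940

Treat each block as its own option and order by rate: SKU-148/T1 25 > SKU-139/T1 21 > SKU-150/T1 19 > SKU-116/T1 17 > SKU-150/T2 16 > SKU-116/T2 9 > SKU-148/T2 8 > SKU-139/T2 3.
Fill SKU-148 T1 block (100 at 25) — 120 left.
Fill SKU-139 T1 block (80 at 21) — 40 left.
SKU-150/T1: +40 of 90 at 19; pool empty.
Total = 25×100 + 21×80 + 19×40 = 4940.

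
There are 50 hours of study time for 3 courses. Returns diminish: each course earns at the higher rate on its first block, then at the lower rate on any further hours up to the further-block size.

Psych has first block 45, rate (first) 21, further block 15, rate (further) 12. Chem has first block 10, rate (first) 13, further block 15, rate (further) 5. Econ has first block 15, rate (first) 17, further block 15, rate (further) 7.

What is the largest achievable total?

1030

Treat each block as its own option and order by rate: Psych/first 21 > Econ/first 17 > Chem/first 13 > Psych/second 12 > Econ/second 7 > Chem/second 5.
Fill Psych first block (45 at 21) → 5 left.
Econ first at 17: only 5 left, fill 5.
Total = 21×45 + 17×5 = 1030.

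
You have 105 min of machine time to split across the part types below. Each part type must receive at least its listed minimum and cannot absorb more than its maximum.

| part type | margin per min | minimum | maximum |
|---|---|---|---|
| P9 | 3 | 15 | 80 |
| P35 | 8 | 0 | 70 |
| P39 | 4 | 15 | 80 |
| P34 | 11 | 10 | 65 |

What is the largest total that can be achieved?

Meeting every minimum uses 15+0+15+10 = 40 min, leaving 65.
Highest margin per min first: P34 11 > P35 8 > P39 4 > P9 3.
Give P34 55 more to hit its cap of 65 — 10 left.
Only 10 left; P35 takes them to reach 10.
Total = 3×15 + 8×10 + 4×15 + 11×65 = 900.

900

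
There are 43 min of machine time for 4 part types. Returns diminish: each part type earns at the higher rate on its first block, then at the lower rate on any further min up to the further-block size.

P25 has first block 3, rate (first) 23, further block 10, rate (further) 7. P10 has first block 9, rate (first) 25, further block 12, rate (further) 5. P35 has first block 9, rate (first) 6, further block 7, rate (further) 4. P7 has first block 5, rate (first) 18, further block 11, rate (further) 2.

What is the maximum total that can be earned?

543

Order all 8 blocks by rate: P10/T1 25 > P25/T1 23 > P7/T1 18 > P25/T2 7 > P35/T1 6 > P10/T2 5 > P35/T2 4 > P7/T2 2.
P10/T1 (25): +9 — 34 left.
P25 T1 at 23: fill all 3 — 31 left.
P7 T1 at 18: fill all 5 — 26 left.
P25/T2 (7): +10 — 16 left.
Fill P35 T1 block (9 at 6) — 7 left.
P10 T2 at 5: only 7 left, fill 7.
Total = 25×9 + 23×3 + 18×5 + 7×10 + 6×9 + 5×7 = 543.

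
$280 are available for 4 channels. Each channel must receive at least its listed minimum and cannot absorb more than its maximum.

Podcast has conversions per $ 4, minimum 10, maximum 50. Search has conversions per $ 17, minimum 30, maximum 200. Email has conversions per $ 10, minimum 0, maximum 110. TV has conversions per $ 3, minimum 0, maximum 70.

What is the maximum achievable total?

Meeting every minimum uses 10+30+0+0 = 40 $, leaving 240.
Highest conversions per $ first: Search 17 > Email 10 > Podcast 4 > TV 3.
Search takes 170 more to reach its cap of 200 → 70 left.
Email: +70 (room for 110) → 70. Pool exhausted.
Total = 4×10 + 17×200 + 10×70 = 4140.

4140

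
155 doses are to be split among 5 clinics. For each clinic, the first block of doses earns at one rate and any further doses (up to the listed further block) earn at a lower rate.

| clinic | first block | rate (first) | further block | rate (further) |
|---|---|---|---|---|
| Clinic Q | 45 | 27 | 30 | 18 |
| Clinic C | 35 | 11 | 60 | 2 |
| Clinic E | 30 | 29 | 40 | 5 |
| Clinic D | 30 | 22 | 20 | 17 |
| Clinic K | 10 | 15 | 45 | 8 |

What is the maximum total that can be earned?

3625

Rank every tier by rate: Clinic E/first 29 > Clinic Q/first 27 > Clinic D/first 22 > Clinic Q/second 18 > Clinic D/second 17 > Clinic K/first 15 > Clinic C/first 11 > Clinic K/second 8 > Clinic E/second 5 > Clinic C/second 2.
Clinic E/first (29): +30 ; 125 left.
Fill Clinic Q first block (45 at 27) ; 80 left.
Clinic D/first (22): +30 ; 50 left.
Clinic Q second at 18: fill all 30 ; 20 left.
Fill Clinic D second block (20 at 17) ; 0 left.
Total = 29×30 + 27×45 + 22×30 + 18×30 + 17×20 = 3625.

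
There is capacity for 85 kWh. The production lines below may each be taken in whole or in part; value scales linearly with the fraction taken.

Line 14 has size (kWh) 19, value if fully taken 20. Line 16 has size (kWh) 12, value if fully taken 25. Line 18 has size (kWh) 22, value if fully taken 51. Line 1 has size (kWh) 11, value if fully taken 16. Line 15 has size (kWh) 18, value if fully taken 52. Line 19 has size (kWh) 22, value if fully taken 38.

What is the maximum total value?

182

Sort by value density: Line 15 52/18≈2.89, Line 18 51/22≈2.32, Line 16 25/12≈2.08, Line 19 38/22≈1.73, Line 1 16/11≈1.45, Line 14 20/19≈1.05.
All 18 kWh of Line 15 fit (value 52) ; 67 remain.
All 22 kWh of Line 18 fit (value 51) ; 45 remain.
Take all of Line 16 (12 kWh, value 25) ; 33 kWh left.
Line 19: take in full, 22 kWh for value 38 ; 11 left.
All 11 kWh of Line 1 fit (value 16) ; 0 remain.
Total value = 182.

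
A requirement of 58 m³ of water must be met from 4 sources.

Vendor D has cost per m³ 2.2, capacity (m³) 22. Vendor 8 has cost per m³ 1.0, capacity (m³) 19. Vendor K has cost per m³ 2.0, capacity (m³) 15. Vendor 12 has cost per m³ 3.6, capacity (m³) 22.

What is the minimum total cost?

Fill from the cheapest source first.
Vendor 8 (1.0): use full 19 — 39 m³ to go.
Take 15 from Vendor K at 2.0 — need 24 more.
Vendor D (2.2): use full 22 — 2 m³ to go.
Vendor 12 (3.6): take the remaining 2 — done.
Cost = 19×1.0 + 15×2.0 + 22×2.2 + 2×3.6 = 104.6.

104.6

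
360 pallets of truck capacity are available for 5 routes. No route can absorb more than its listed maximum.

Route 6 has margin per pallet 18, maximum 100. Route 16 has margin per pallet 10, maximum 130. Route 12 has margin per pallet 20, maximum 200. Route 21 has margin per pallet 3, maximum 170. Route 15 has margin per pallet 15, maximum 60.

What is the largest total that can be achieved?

6700

Order the routes by margin per pallet: Route 12 20 > Route 6 18 > Route 15 15 > Route 16 10 > Route 21 3.
Route 12 takes 200 to reach its cap of 200 → 160 left.
Route 6 takes 100 to reach its cap of 100 → 60 left.
Give Route 15 60 to hit its cap of 60 → 0 left.
Total = 18×100 + 20×200 + 15×60 = 6700.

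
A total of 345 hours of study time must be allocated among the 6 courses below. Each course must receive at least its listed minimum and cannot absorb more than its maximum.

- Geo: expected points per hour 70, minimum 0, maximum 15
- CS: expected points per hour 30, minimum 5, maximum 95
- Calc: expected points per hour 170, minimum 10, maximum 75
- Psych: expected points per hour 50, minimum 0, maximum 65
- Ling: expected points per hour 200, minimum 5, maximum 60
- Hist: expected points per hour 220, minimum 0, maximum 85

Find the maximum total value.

Meeting every minimum uses 0+5+10+0+5+0 = 20 hours, leaving 325.
Highest expected points per hour first: Hist 220 > Ling 200 > Calc 170 > Geo 70 > Psych 50 > CS 30.
Give Hist 85 more to hit its cap of 85 ; 240 left.
Ling takes 55 more to reach its cap of 60 ; 185 left.
Calc: +65 to 75 (cap) ; 120 left.
Geo: +15 to 15 (cap) ; 105 left.
Psych: +65 to 65 (cap) ; 40 left.
Only 40 left; CS takes them to reach 45.
Total = 70×15 + 30×45 + 170×75 + 50×65 + 200×60 + 220×85 = 49100.

49100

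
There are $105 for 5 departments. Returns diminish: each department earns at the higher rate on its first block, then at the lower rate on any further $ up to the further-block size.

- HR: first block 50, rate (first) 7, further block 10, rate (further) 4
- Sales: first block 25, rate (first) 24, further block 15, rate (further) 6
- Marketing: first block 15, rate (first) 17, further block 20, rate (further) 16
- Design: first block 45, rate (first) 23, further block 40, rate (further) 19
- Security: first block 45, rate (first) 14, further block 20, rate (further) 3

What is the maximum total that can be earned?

Rank every tier by rate: Sales/tier1 24 > Design/tier1 23 > Design/tier2 19 > Marketing/tier1 17 > Marketing/tier2 16 > Security/tier1 14 > HR/tier1 7 > Sales/tier2 6 > HR/tier2 4 > Security/tier2 3.
Sales tier1 at 24: fill all 25 — 80 left.
Design tier1 at 23: fill all 45 — 35 left.
Design tier2 at 19: only 35 left, fill 35.
Total = 24×25 + 23×45 + 19×35 = 2300.

2300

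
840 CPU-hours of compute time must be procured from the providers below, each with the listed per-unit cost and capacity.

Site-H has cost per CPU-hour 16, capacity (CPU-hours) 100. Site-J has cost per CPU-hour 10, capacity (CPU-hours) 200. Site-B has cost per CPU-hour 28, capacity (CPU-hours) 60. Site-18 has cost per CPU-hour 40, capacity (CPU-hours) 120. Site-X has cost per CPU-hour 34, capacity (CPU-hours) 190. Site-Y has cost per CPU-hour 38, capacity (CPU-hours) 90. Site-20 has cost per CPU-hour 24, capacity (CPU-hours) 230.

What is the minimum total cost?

Use providers in increasing cost order.
Site-J at 10: take all 200 CPU-hours ; 640 still needed.
Site-H (16): use full 100 ; 540 CPU-hours to go.
Site-20 at 24: take all 230 CPU-hours ; 310 still needed.
Site-B (28): use full 60 ; 250 CPU-hours to go.
Site-X (34): use full 190 ; 60 CPU-hours to go.
Site-Y at 38: take 60 of its 90 ; requirement met.
Site-18: unused.
Cost = 200×10 + 100×16 + 230×24 + 60×28 + 190×34 + 60×38 = 19540.

19540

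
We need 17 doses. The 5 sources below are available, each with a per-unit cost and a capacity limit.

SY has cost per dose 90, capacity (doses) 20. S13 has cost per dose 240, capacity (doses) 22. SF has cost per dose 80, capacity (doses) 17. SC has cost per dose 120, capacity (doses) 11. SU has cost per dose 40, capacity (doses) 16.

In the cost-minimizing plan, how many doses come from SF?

1

Cheapest first:
SU (40): use full 16 ; 1 doses to go.
SF at 80: take 1 of its 17 ; requirement met.
SY, SC, S13: unused.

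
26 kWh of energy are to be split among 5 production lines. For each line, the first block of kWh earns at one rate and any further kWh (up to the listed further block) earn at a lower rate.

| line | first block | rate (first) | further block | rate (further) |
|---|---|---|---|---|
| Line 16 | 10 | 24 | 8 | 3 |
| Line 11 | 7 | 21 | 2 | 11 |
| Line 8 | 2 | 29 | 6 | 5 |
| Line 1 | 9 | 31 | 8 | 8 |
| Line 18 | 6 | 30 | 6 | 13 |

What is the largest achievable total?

733

Rank every tier by rate: Line 1/first 31 > Line 18/first 30 > Line 8/first 29 > Line 16/first 24 > Line 11/first 21 > Line 18/second 13 > Line 11/second 11 > Line 1/second 8 > Line 8/second 5 > Line 16/second 3.
Line 1 first at 31: fill all 9 ; 17 left.
Fill Line 18 first block (6 at 30) ; 11 left.
Fill Line 8 first block (2 at 29) ; 9 left.
9 remain; put them into Line 16 first at 24.
Total = 31×9 + 30×6 + 29×2 + 24×9 = 733.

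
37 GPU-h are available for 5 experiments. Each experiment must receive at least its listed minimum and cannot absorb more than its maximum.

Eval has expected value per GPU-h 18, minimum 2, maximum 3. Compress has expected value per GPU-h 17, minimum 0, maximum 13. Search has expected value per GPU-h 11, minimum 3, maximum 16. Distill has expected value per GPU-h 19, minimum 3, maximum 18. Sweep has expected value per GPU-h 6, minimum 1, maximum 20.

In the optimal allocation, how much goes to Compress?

Meeting every minimum uses 2+0+3+3+1 = 9 GPU-h, leaving 28.
Rank by expected value per GPU-h: Distill 19 > Eval 18 > Compress 17 > Search 11 > Sweep 6.
Distill: +15 to 18 (cap) — 13 left.
Give Eval 1 more to hit its cap of 3 — 12 left.
Only 12 left; Compress takes them to reach 12.

12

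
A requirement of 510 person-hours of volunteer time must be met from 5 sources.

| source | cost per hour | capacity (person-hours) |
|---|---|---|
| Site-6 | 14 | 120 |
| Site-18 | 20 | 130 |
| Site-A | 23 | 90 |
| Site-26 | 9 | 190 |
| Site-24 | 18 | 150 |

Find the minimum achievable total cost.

7090

Fill from the cheapest source first.
Take 190 from Site-26 at 9 → need 320 more.
Site-6 at 14: take all 120 person-hours → 200 still needed.
Site-24 at 18: take all 150 person-hours → 50 still needed.
Site-18 at 20: take 50 of its 130 → requirement met.
Site-A: unused.
Cost = 190×9 + 120×14 + 150×18 + 50×20 = 7090.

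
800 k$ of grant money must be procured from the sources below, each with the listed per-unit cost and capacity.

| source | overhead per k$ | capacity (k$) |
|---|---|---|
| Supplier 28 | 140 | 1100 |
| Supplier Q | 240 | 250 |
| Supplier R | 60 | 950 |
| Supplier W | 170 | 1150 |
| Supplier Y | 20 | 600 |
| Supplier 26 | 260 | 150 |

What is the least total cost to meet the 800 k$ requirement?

Cheapest first:
Supplier Y at 20: take all 600 k$ — 200 still needed.
Take 200 from Supplier R at 60 to finish.
Supplier 28, Supplier W, Supplier Q, Supplier 26: unused.
Cost = 600×20 + 200×60 = 24000.

24000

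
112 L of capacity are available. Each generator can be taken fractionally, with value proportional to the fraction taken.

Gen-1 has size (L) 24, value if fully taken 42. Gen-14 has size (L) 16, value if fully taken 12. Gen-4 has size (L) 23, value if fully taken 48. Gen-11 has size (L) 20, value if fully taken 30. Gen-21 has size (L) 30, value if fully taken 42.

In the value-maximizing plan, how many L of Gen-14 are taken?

15

Rank by value-to-size ratio: Gen-4 48/23≈2.09, Gen-1 42/24≈1.75, Gen-11 30/20≈1.5, Gen-21 42/30≈1.4, Gen-14 12/16≈0.75.
All 23 L of Gen-4 fit (value 48) ; 89 remain.
Take all of Gen-1 (24 L, value 42) ; 65 L left.
Gen-11: take in full, 20 L for value 30 ; 45 left.
All 30 L of Gen-21 fit (value 42) ; 15 remain.
Fill the last 15 L with part of Gen-14: 15/16 of it earns 11.25.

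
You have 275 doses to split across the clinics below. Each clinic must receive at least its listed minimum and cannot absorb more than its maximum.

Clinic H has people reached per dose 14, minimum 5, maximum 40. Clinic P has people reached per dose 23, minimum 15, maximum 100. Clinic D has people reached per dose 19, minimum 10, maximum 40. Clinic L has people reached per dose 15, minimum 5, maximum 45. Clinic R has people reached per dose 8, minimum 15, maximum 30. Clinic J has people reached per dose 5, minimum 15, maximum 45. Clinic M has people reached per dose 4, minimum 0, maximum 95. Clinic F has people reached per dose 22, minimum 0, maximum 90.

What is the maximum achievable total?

Meeting every minimum uses 5+15+10+5+15+15+0+0 = 65 doses, leaving 210.
Rank by people reached per dose: Clinic P 23 > Clinic F 22 > Clinic D 19 > Clinic L 15 > Clinic H 14 > Clinic R 8 > Clinic J 5 > Clinic M 4.
Clinic P: +85 to 100 (cap) → 125 left.
Give Clinic F 90 more to hit its cap of 90 → 35 left.
Give Clinic D 30 more to hit its cap of 40 → 5 left.
Only 5 left; Clinic L takes them to reach 10.
Total = 14×5 + 23×100 + 19×40 + 15×10 + 8×15 + 5×15 + 22×90 = 5455.

5455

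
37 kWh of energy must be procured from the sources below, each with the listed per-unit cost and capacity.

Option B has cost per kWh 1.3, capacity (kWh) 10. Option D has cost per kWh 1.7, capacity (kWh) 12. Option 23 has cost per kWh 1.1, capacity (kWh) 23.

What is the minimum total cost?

45.1

Use sources in increasing cost order.
Option 23 at 1.1: take all 23 kWh — 14 still needed.
Option B (1.3): use full 10 — 4 kWh to go.
Option D (1.7): take the remaining 4 — done.
Cost = 23×1.1 + 10×1.3 + 4×1.7 = 45.1.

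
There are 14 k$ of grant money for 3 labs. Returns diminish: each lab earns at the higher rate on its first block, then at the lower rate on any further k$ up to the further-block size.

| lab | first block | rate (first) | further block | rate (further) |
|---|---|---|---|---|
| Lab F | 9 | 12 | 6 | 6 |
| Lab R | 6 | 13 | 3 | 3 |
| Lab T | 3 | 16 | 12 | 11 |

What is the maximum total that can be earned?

Treat each block as its own option and order by rate: Lab T/T1 16 > Lab R/T1 13 > Lab F/T1 12 > Lab T/T2 11 > Lab F/T2 6 > Lab R/T2 3.
Fill Lab T T1 block (3 at 16) → 11 left.
Fill Lab R T1 block (6 at 13) → 5 left.
5 remain; put them into Lab F T1 at 12.
Total = 16×3 + 13×6 + 12×5 = 186.

186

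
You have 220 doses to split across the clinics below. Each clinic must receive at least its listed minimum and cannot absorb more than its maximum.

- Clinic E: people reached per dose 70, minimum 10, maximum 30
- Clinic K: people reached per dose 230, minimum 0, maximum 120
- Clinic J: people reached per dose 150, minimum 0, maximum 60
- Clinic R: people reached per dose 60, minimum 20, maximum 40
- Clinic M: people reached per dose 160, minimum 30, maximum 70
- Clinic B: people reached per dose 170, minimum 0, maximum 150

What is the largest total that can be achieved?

Meeting every minimum uses 10+0+0+20+30+0 = 60 doses, leaving 160.
Highest people reached per dose first: Clinic K 230 > Clinic B 170 > Clinic M 160 > Clinic J 150 > Clinic E 70 > Clinic R 60.
Clinic K takes 120 more to reach its cap of 120 — 40 left.
Only 40 left; Clinic B takes them to reach 40.
Total = 70×10 + 230×120 + 60×20 + 160×30 + 170×40 = 41100.

41100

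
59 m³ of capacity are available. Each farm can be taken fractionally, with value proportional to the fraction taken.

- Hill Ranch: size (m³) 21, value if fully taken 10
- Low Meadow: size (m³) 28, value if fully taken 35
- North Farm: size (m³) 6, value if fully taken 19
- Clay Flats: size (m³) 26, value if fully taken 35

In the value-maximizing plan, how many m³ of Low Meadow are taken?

27

Sort by value density: North Farm 19/6≈3.17, Clay Flats 35/26≈1.35, Low Meadow 35/28≈1.25, Hill Ranch 10/21≈0.476.
Take all of North Farm (6 m³, value 19) → 53 m³ left.
Clay Flats: take in full, 26 m³ for value 35 → 27 left.
Fill the last 27 m³ with part of Low Meadow: 27/28 of it earns 33.75.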